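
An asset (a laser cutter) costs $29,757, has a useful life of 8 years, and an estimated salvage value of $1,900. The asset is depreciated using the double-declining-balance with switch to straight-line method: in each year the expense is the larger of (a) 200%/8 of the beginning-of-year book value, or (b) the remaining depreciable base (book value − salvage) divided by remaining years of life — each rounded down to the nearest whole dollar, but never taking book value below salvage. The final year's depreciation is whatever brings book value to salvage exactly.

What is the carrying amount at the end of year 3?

Depreciable base = $29,757 − $1,900 = $27,857.
Year 1: DB = ⌊$29,757 × 200%/8⌋ = $7,439; SL = ⌊$27,857/8⌋ = $3,482 → take DB $7,439. Book value $22,318.
Year 2: DB = ⌊$22,318 × 200%/8⌋ = $5,579; SL = ⌊$20,418/7⌋ = $2,916 → take DB $5,579. Book value $16,739.
Year 3: DB = ⌊$16,739 × 200%/8⌋ = $4,184; SL = ⌊$14,839/6⌋ = $2,473 → take DB $4,184. Book value $12,555.

$12,555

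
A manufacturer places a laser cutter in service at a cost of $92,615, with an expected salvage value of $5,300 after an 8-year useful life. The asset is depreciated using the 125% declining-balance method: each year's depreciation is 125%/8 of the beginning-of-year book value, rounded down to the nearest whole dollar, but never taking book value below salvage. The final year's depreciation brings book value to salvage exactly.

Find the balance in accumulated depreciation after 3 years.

Depreciable base = $92,615 − $5,300 = $87,315.
Year 1: ⌊$92,615 × 125%/8⌋ = $14,471. Book value $78,144.
Year 2: ⌊$78,144 × 125%/8⌋ = $12,210. Book value $65,934.
Year 3: ⌊$65,934 × 125%/8⌋ = $10,302. Book value $55,632.
Accumulated through year 3 = $92,615 − $55,632 = $36,983.

$36,983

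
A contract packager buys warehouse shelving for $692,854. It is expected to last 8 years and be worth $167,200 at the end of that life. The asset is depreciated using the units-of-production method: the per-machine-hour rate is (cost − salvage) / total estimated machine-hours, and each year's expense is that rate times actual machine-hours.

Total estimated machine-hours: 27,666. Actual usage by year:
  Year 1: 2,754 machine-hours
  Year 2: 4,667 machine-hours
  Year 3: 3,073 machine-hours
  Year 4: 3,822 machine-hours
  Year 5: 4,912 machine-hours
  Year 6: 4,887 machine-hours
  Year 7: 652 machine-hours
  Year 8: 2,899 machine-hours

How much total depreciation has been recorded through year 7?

Depreciable base = $692,854 − $167,200 = $525,654.
Rate = $525,654 / 27,666 machine-hours = $19 per machine-hour.
Year 1: 2,754 × $19 = $52,326. Book value $640,528.
Year 2: 4,667 × $19 = $88,673. Book value $551,855.
Year 3: 3,073 × $19 = $58,387. Book value $493,468.
Year 4: 3,822 × $19 = $72,618. Book value $420,850.
Year 5: 4,912 × $19 = $93,328. Book value $327,522.
Year 6: 4,887 × $19 = $92,853. Book value $234,669.
Year 7: 652 × $19 = $12,388. Book value $222,281.
Accumulated through year 7 = $692,854 − $222,281 = $470,573.

$470,573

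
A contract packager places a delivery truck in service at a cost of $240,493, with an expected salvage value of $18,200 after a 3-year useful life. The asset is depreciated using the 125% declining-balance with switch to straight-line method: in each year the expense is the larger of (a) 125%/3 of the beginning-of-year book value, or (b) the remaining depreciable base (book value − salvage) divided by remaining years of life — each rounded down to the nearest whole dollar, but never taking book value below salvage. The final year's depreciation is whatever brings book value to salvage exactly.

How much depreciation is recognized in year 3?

$61,044

Depreciable base = $240,493 − $18,200 = $222,293.
Year 1: DB = ⌊$240,493 × 125%/3⌋ = $100,205; SL = ⌊$222,293/3⌋ = $74,097 → take DB $100,205. Book value $140,288.
Year 2: DB = ⌊$140,288 × 125%/3⌋ = $58,453; SL = ⌊$122,088/2⌋ = $61,044 → take SL $61,044. Book value $79,244.
Year 3 (final): $79,244 − $18,200 = $61,044. Book value $18,200.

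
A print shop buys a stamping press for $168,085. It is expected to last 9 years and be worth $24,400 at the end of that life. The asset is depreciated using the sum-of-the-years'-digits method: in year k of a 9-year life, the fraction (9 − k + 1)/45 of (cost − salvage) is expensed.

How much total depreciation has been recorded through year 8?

Depreciable base = $168,085 − $24,400 = $143,685.
Sum of the years' digits = 9+8+7+6+5+4+3+2+1 = 45.
Year 1: $143,685 × 9/45 = $28,737. Book value $139,348.
Year 2: $143,685 × 8/45 = $25,544. Book value $113,804.
Year 3: $143,685 × 7/45 = $22,351. Book value $91,453.
Year 4: $143,685 × 6/45 = $19,158. Book value $72,295.
Year 5: $143,685 × 5/45 = $15,965. Book value $56,330.
Year 6: $143,685 × 4/45 = $12,772. Book value $43,558.
Year 7: $143,685 × 3/45 = $9,579. Book value $33,979.
Year 8: $143,685 × 2/45 = $6,386. Book value $27,593.
Accumulated through year 8 = $168,085 − $27,593 = $140,492.

$140,492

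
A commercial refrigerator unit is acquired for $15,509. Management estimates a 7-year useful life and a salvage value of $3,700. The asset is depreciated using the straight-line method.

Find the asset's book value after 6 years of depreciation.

$5,387

Depreciable base = $15,509 − $3,700 = $11,809.
Annual expense = $11,809 / 7 = $1,687.
End of year 1: book value $13,822.
End of year 2: book value $12,135.
End of year 3: book value $10,448.
End of year 4: book value $8,761.
End of year 5: book value $7,074.
End of year 6: book value $5,387.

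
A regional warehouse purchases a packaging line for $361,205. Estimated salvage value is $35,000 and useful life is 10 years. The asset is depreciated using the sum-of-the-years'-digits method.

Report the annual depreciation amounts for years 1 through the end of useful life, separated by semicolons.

$59,310; $53,379; $47,448; $41,517; $35,586; $29,655; $23,724; $17,793; $11,862; $5,931

Depreciable base = $361,205 − $35,000 = $326,205.
Sum of the years' digits = 10+9+8+7+6+5+4+3+2+1 = 55.
Year 1: $326,205 × 10/55 = $59,310. Book value $301,895.
Year 2: $326,205 × 9/55 = $53,379. Book value $248,516.
Year 3: $326,205 × 8/55 = $47,448. Book value $201,068.
Year 4: $326,205 × 7/55 = $41,517. Book value $159,551.
Year 5: $326,205 × 6/55 = $35,586. Book value $123,965.
Year 6: $326,205 × 5/55 = $29,655. Book value $94,310.
Year 7: $326,205 × 4/55 = $23,724. Book value $70,586.
Year 8: $326,205 × 3/55 = $17,793. Book value $52,793.
Year 9: $326,205 × 2/55 = $11,862. Book value $40,931.
Year 10: $326,205 × 1/55 = $5,931. Book value $35,000.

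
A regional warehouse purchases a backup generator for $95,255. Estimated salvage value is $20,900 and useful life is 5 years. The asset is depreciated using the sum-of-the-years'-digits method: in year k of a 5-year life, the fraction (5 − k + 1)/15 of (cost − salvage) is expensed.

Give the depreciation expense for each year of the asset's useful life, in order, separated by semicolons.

$24,785; $19,828; $14,871; $9,914; $4,957

Depreciable base = $95,255 − $20,900 = $74,355.
Sum of the years' digits = 5+4+3+2+1 = 15.
Year 1: $74,355 × 5/15 = $24,785. Book value $70,470.
Year 2: $74,355 × 4/15 = $19,828. Book value $50,642.
Year 3: $74,355 × 3/15 = $14,871. Book value $35,771.
Year 4: $74,355 × 2/15 = $9,914. Book value $25,857.
Year 5: $74,355 × 1/15 = $4,957. Book value $20,900.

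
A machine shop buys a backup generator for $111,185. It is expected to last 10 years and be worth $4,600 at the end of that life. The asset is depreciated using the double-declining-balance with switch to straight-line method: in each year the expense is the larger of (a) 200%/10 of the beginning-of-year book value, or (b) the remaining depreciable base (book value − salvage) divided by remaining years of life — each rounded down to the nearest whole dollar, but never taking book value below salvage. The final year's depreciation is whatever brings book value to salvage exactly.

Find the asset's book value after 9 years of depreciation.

$10,737

Depreciable base = $111,185 − $4,600 = $106,585.
Year 1: DB = ⌊$111,185 × 200%/10⌋ = $22,237; SL = ⌊$106,585/10⌋ = $10,658 → take DB $22,237. Book value $88,948.
Year 2: DB = ⌊$88,948 × 200%/10⌋ = $17,789; SL = ⌊$84,348/9⌋ = $9,372 → take DB $17,789. Book value $71,159.
Year 3: DB = ⌊$71,159 × 200%/10⌋ = $14,231; SL = ⌊$66,559/8⌋ = $8,319 → take DB $14,231. Book value $56,928.
Year 4: DB = ⌊$56,928 × 200%/10⌋ = $11,385; SL = ⌊$52,328/7⌋ = $7,475 → take DB $11,385. Book value $45,543.
Year 5: DB = ⌊$45,543 × 200%/10⌋ = $9,108; SL = ⌊$40,943/6⌋ = $6,823 → take DB $9,108. Book value $36,435.
Year 6: DB = ⌊$36,435 × 200%/10⌋ = $7,287; SL = ⌊$31,835/5⌋ = $6,367 → take DB $7,287. Book value $29,148.
Year 7: DB = ⌊$29,148 × 200%/10⌋ = $5,829; SL = ⌊$24,548/4⌋ = $6,137 → take SL $6,137. Book value $23,011.
Year 8: DB = ⌊$23,011 × 200%/10⌋ = $4,602; SL = ⌊$18,411/3⌋ = $6,137 → take SL $6,137. Book value $16,874.
Year 9: DB = ⌊$16,874 × 200%/10⌋ = $3,374; SL = ⌊$12,274/2⌋ = $6,137 → take SL $6,137. Book value $10,737.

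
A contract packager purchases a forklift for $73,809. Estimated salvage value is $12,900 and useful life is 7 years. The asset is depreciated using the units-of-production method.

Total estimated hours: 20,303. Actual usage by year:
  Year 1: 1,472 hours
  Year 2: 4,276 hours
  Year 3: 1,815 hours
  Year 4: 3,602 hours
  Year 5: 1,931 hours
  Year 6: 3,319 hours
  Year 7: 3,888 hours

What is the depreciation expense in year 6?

Depreciable base = $73,809 − $12,900 = $60,909.
Rate = $60,909 / 20,303 hours = $3 per hour.
Year 1: 1,472 × $3 = $4,416. Book value $69,393.
Year 2: 4,276 × $3 = $12,828. Book value $56,565.
Year 3: 1,815 × $3 = $5,445. Book value $51,120.
Year 4: 3,602 × $3 = $10,806. Book value $40,314.
Year 5: 1,931 × $3 = $5,793. Book value $34,521.
Year 6: 3,319 × $3 = $9,957. Book value $24,564.

$9,957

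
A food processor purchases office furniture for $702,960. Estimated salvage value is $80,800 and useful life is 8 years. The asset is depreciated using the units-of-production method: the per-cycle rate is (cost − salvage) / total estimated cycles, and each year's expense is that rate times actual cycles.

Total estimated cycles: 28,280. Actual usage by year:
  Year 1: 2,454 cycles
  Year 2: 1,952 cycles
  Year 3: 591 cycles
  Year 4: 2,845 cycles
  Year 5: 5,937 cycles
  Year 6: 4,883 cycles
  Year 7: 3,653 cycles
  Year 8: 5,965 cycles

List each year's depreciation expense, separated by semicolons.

$53,988; $42,944; $13,002; $62,590; $130,614; $107,426; $80,366; $131,230

Depreciable base = $702,960 − $80,800 = $622,160.
Rate = $622,160 / 28,280 cycles = $22 per cycle.
Year 1: 2,454 × $22 = $53,988. Book value $648,972.
Year 2: 1,952 × $22 = $42,944. Book value $606,028.
Year 3: 591 × $22 = $13,002. Book value $593,026.
Year 4: 2,845 × $22 = $62,590. Book value $530,436.
Year 5: 5,937 × $22 = $130,614. Book value $399,822.
Year 6: 4,883 × $22 = $107,426. Book value $292,396.
Year 7: 3,653 × $22 = $80,366. Book value $212,030.
Year 8: 5,965 × $22 = $131,230. Book value $80,800.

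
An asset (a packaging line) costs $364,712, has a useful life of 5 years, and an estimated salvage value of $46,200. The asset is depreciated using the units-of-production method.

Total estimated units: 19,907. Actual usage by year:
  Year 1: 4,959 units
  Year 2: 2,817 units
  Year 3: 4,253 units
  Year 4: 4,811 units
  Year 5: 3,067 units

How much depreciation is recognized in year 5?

Depreciable base = $364,712 − $46,200 = $318,512.
Rate = $318,512 / 19,907 units = $16 per unit.
Year 1: 4,959 × $16 = $79,344. Book value $285,368.
Year 2: 2,817 × $16 = $45,072. Book value $240,296.
Year 3: 4,253 × $16 = $68,048. Book value $172,248.
Year 4: 4,811 × $16 = $76,976. Book value $95,272.
Year 5: 3,067 × $16 = $49,072. Book value $46,200.

$49,072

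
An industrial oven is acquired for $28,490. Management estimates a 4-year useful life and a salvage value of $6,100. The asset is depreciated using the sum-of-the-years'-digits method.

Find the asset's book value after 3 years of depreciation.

Depreciable base = $28,490 − $6,100 = $22,390.
Sum of the years' digits = 4+3+2+1 = 10.
Year 1: $22,390 × 4/10 = $8,956. Book value $19,534.
Year 2: $22,390 × 3/10 = $6,717. Book value $12,817.
Year 3: $22,390 × 2/10 = $4,478. Book value $8,339.

$8,339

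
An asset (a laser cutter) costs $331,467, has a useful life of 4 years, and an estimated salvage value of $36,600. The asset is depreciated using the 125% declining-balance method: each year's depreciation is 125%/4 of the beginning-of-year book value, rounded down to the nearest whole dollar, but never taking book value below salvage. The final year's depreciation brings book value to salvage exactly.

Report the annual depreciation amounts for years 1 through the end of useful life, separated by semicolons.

$103,583; $71,213; $48,959; $71,112

Depreciable base = $331,467 − $36,600 = $294,867.
Year 1: ⌊$331,467 × 125%/4⌋ = $103,583. Book value $227,884.
Year 2: ⌊$227,884 × 125%/4⌋ = $71,213. Book value $156,671.
Year 3: ⌊$156,671 × 125%/4⌋ = $48,959. Book value $107,712.
Year 4 (final): $107,712 − $36,600 = $71,112. Book value $36,600.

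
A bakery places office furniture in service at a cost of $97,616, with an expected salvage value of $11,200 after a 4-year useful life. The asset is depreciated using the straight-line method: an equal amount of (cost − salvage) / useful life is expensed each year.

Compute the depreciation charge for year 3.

Depreciable base = $97,616 − $11,200 = $86,416.
Annual expense = $86,416 / 4 = $21,604.

$21,604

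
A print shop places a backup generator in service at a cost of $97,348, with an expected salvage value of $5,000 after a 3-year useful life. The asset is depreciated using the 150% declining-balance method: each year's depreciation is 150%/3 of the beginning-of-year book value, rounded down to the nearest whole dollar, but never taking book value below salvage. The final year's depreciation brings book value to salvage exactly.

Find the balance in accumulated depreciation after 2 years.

$73,011

Depreciable base = $97,348 − $5,000 = $92,348.
Year 1: ⌊$97,348 × 150%/3⌋ = $48,674. Book value $48,674.
Year 2: ⌊$48,674 × 150%/3⌋ = $24,337. Book value $24,337.
Accumulated through year 2 = $97,348 − $24,337 = $73,011.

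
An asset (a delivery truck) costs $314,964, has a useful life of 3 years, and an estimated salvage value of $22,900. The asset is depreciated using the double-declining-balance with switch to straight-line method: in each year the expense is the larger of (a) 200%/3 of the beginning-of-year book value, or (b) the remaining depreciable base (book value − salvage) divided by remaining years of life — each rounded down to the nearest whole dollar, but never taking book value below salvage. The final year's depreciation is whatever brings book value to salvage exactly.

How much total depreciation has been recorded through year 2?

Depreciable base = $314,964 − $22,900 = $292,064.
Year 1: DB = ⌊$314,964 × 200%/3⌋ = $209,976; SL = ⌊$292,064/3⌋ = $97,354 → take DB $209,976. Book value $104,988.
Year 2: DB = ⌊$104,988 × 200%/3⌋ = $69,992; SL = ⌊$82,088/2⌋ = $41,044 → take DB $69,992. Book value $34,996.
Accumulated through year 2 = $314,964 − $34,996 = $279,968.

$279,968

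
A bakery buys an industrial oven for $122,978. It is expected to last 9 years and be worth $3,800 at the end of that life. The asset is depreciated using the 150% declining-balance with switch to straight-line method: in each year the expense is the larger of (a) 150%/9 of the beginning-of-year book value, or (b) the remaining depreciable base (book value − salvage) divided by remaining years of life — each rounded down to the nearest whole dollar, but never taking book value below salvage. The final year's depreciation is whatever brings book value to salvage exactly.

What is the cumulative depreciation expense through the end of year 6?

Depreciable base = $122,978 − $3,800 = $119,178.
Year 1: DB = ⌊$122,978 × 150%/9⌋ = $20,496; SL = ⌊$119,178/9⌋ = $13,242 → take DB $20,496. Book value $102,482.
Year 2: DB = ⌊$102,482 × 150%/9⌋ = $17,080; SL = ⌊$98,682/8⌋ = $12,335 → take DB $17,080. Book value $85,402.
Year 3: DB = ⌊$85,402 × 150%/9⌋ = $14,233; SL = ⌊$81,602/7⌋ = $11,657 → take DB $14,233. Book value $71,169.
Year 4: DB = ⌊$71,169 × 150%/9⌋ = $11,861; SL = ⌊$67,369/6⌋ = $11,228 → take DB $11,861. Book value $59,308.
Year 5: DB = ⌊$59,308 × 150%/9⌋ = $9,884; SL = ⌊$55,508/5⌋ = $11,101 → take SL $11,101. Book value $48,207.
Year 6: DB = ⌊$48,207 × 150%/9⌋ = $8,034; SL = ⌊$44,407/4⌋ = $11,101 → take SL $11,101. Book value $37,106.
Accumulated through year 6 = $122,978 − $37,106 = $85,872.

$85,872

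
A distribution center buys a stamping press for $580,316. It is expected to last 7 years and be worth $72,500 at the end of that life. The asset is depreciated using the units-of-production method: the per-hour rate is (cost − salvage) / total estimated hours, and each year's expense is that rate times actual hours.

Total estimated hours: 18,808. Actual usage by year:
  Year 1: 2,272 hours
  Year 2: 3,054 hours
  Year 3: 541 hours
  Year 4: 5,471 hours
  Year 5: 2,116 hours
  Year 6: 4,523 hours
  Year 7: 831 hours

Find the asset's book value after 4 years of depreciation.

$274,190

Depreciable base = $580,316 − $72,500 = $507,816.
Rate = $507,816 / 18,808 hours = $27 per hour.
Year 1: 2,272 × $27 = $61,344. Book value $518,972.
Year 2: 3,054 × $27 = $82,458. Book value $436,514.
Year 3: 541 × $27 = $14,607. Book value $421,907.
Year 4: 5,471 × $27 = $147,717. Book value $274,190.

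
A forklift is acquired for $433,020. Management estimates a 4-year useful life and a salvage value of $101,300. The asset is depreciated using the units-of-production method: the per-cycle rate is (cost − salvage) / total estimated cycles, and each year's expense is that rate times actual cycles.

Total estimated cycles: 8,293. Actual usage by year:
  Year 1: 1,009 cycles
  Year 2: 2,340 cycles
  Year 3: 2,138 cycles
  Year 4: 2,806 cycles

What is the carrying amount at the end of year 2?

$299,060

Depreciable base = $433,020 − $101,300 = $331,720.
Rate = $331,720 / 8,293 cycles = $40 per cycle.
Year 1: 1,009 × $40 = $40,360. Book value $392,660.
Year 2: 2,340 × $40 = $93,600. Book value $299,060.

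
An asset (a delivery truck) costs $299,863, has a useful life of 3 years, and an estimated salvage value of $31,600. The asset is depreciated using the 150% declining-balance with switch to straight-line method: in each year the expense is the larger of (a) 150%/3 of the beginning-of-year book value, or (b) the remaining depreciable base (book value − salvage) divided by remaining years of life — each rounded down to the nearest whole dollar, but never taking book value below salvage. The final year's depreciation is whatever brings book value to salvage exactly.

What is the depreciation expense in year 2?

$74,966

Depreciable base = $299,863 − $31,600 = $268,263.
Year 1: DB = ⌊$299,863 × 150%/3⌋ = $149,931; SL = ⌊$268,263/3⌋ = $89,421 → take DB $149,931. Book value $149,932.
Year 2: DB = ⌊$149,932 × 150%/3⌋ = $74,966; SL = ⌊$118,332/2⌋ = $59,166 → take DB $74,966. Book value $74,966.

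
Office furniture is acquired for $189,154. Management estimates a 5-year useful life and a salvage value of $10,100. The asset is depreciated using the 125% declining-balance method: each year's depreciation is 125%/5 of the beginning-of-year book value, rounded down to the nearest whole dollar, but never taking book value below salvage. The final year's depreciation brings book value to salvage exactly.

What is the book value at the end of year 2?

Depreciable base = $189,154 − $10,100 = $179,054.
Year 1: ⌊$189,154 × 125%/5⌋ = $47,288. Book value $141,866.
Year 2: ⌊$141,866 × 125%/5⌋ = $35,466. Book value $106,400.

$106,400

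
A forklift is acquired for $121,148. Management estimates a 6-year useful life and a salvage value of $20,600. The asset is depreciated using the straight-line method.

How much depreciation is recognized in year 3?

Depreciable base = $121,148 − $20,600 = $100,548.
Annual expense = $100,548 / 6 = $16,758.

$16,758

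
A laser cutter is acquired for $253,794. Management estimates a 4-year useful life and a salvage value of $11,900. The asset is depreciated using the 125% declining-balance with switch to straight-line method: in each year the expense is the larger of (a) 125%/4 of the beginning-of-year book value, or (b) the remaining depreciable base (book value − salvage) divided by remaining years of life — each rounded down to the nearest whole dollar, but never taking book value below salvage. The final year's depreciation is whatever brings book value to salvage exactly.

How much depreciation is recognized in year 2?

$54,526

Depreciable base = $253,794 − $11,900 = $241,894.
Year 1: DB = ⌊$253,794 × 125%/4⌋ = $79,310; SL = ⌊$241,894/4⌋ = $60,473 → take DB $79,310. Book value $174,484.
Year 2: DB = ⌊$174,484 × 125%/4⌋ = $54,526; SL = ⌊$162,584/3⌋ = $54,194 → take DB $54,526. Book value $119,958.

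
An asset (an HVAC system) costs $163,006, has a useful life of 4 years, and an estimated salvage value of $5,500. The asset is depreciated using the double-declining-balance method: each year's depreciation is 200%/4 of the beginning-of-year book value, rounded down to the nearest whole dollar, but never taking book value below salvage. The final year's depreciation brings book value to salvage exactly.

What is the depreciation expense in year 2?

$40,751

Depreciable base = $163,006 − $5,500 = $157,506.
Year 1: ⌊$163,006 × 200%/4⌋ = $81,503. Book value $81,503.
Year 2: ⌊$81,503 × 200%/4⌋ = $40,751. Book value $40,752.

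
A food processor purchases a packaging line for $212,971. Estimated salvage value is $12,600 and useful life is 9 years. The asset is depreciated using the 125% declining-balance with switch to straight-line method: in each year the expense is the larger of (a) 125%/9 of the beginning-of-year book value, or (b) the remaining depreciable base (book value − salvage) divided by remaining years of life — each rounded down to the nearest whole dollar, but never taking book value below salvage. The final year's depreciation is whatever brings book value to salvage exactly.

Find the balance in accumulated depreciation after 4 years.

Depreciable base = $212,971 − $12,600 = $200,371.
Year 1: DB = ⌊$212,971 × 125%/9⌋ = $29,579; SL = ⌊$200,371/9⌋ = $22,263 → take DB $29,579. Book value $183,392.
Year 2: DB = ⌊$183,392 × 125%/9⌋ = $25,471; SL = ⌊$170,792/8⌋ = $21,349 → take DB $25,471. Book value $157,921.
Year 3: DB = ⌊$157,921 × 125%/9⌋ = $21,933; SL = ⌊$145,321/7⌋ = $20,760 → take DB $21,933. Book value $135,988.
Year 4: DB = ⌊$135,988 × 125%/9⌋ = $18,887; SL = ⌊$123,388/6⌋ = $20,564 → take SL $20,564. Book value $115,424.
Accumulated through year 4 = $212,971 − $115,424 = $97,547.

$97,547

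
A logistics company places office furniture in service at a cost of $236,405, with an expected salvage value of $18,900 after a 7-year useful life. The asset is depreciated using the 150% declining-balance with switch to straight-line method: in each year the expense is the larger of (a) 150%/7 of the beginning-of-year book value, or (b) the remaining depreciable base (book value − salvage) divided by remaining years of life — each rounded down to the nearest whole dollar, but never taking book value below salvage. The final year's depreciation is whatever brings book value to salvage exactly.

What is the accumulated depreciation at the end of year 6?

Depreciable base = $236,405 − $18,900 = $217,505.
Year 1: DB = ⌊$236,405 × 150%/7⌋ = $50,658; SL = ⌊$217,505/7⌋ = $31,072 → take DB $50,658. Book value $185,747.
Year 2: DB = ⌊$185,747 × 150%/7⌋ = $39,802; SL = ⌊$166,847/6⌋ = $27,807 → take DB $39,802. Book value $145,945.
Year 3: DB = ⌊$145,945 × 150%/7⌋ = $31,273; SL = ⌊$127,045/5⌋ = $25,409 → take DB $31,273. Book value $114,672.
Year 4: DB = ⌊$114,672 × 150%/7⌋ = $24,572; SL = ⌊$95,772/4⌋ = $23,943 → take DB $24,572. Book value $90,100.
Year 5: DB = ⌊$90,100 × 150%/7⌋ = $19,307; SL = ⌊$71,200/3⌋ = $23,733 → take SL $23,733. Book value $66,367.
Year 6: DB = ⌊$66,367 × 150%/7⌋ = $14,221; SL = ⌊$47,467/2⌋ = $23,733 → take SL $23,733. Book value $42,634.
Accumulated through year 6 = $236,405 − $42,634 = $193,771.

$193,771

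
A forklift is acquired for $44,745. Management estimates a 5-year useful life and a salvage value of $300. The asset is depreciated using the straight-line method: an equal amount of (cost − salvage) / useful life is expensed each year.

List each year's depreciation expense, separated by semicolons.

Depreciable base = $44,745 − $300 = $44,445.
Annual expense = $44,445 / 5 = $8,889.
End of year 1: book value $35,856.
End of year 2: book value $26,967.
End of year 3: book value $18,078.
End of year 4: book value $9,189.
End of year 5: book value $300.

$8,889; $8,889; $8,889; $8,889; $8,889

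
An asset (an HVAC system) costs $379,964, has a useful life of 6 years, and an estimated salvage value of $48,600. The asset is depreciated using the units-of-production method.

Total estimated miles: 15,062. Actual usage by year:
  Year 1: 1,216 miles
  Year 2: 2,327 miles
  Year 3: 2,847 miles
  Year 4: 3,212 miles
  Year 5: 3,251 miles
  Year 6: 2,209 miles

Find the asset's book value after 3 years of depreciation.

$239,384

Depreciable base = $379,964 − $48,600 = $331,364.
Rate = $331,364 / 15,062 miles = $22 per mile.
Year 1: 1,216 × $22 = $26,752. Book value $353,212.
Year 2: 2,327 × $22 = $51,194. Book value $302,018.
Year 3: 2,847 × $22 = $62,634. Book value $239,384.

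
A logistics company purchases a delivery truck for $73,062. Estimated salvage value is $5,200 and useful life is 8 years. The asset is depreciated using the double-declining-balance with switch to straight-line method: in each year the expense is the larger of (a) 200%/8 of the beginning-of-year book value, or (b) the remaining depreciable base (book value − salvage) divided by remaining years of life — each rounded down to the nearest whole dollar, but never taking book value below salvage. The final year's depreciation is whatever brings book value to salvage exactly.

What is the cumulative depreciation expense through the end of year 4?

$49,944

Depreciable base = $73,062 − $5,200 = $67,862.
Year 1: DB = ⌊$73,062 × 200%/8⌋ = $18,265; SL = ⌊$67,862/8⌋ = $8,482 → take DB $18,265. Book value $54,797.
Year 2: DB = ⌊$54,797 × 200%/8⌋ = $13,699; SL = ⌊$49,597/7⌋ = $7,085 → take DB $13,699. Book value $41,098.
Year 3: DB = ⌊$41,098 × 200%/8⌋ = $10,274; SL = ⌊$35,898/6⌋ = $5,983 → take DB $10,274. Book value $30,824.
Year 4: DB = ⌊$30,824 × 200%/8⌋ = $7,706; SL = ⌊$25,624/5⌋ = $5,124 → take DB $7,706. Book value $23,118.
Accumulated through year 4 = $73,062 − $23,118 = $49,944.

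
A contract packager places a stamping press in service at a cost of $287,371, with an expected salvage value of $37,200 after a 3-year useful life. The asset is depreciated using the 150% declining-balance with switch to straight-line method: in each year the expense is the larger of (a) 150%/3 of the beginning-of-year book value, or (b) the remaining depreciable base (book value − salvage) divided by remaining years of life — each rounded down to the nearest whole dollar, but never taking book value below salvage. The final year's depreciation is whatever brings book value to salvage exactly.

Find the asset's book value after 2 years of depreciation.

$71,843

Depreciable base = $287,371 − $37,200 = $250,171.
Year 1: DB = ⌊$287,371 × 150%/3⌋ = $143,685; SL = ⌊$250,171/3⌋ = $83,390 → take DB $143,685. Book value $143,686.
Year 2: DB = ⌊$143,686 × 150%/3⌋ = $71,843; SL = ⌊$106,486/2⌋ = $53,243 → take DB $71,843. Book value $71,843.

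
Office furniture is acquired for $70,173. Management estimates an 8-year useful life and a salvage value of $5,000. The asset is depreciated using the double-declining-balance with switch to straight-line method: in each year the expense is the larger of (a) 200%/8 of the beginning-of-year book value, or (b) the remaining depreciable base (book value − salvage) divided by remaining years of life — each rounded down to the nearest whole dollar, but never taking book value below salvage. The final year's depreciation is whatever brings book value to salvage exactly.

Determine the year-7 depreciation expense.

$3,745

Depreciable base = $70,173 − $5,000 = $65,173.
Year 1: DB = ⌊$70,173 × 200%/8⌋ = $17,543; SL = ⌊$65,173/8⌋ = $8,146 → take DB $17,543. Book value $52,630.
Year 2: DB = ⌊$52,630 × 200%/8⌋ = $13,157; SL = ⌊$47,630/7⌋ = $6,804 → take DB $13,157. Book value $39,473.
Year 3: DB = ⌊$39,473 × 200%/8⌋ = $9,868; SL = ⌊$34,473/6⌋ = $5,745 → take DB $9,868. Book value $29,605.
Year 4: DB = ⌊$29,605 × 200%/8⌋ = $7,401; SL = ⌊$24,605/5⌋ = $4,921 → take DB $7,401. Book value $22,204.
Year 5: DB = ⌊$22,204 × 200%/8⌋ = $5,551; SL = ⌊$17,204/4⌋ = $4,301 → take DB $5,551. Book value $16,653.
Year 6: DB = ⌊$16,653 × 200%/8⌋ = $4,163; SL = ⌊$11,653/3⌋ = $3,884 → take DB $4,163. Book value $12,490.
Year 7: DB = ⌊$12,490 × 200%/8⌋ = $3,122; SL = ⌊$7,490/2⌋ = $3,745 → take SL $3,745. Book value $8,745.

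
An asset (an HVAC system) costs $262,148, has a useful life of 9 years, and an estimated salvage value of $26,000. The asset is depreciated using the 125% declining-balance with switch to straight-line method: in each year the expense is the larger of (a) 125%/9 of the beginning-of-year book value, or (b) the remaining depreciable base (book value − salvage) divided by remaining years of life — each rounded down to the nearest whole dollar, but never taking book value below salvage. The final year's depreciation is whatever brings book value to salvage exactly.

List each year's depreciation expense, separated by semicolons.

Depreciable base = $262,148 − $26,000 = $236,148.
Year 1: DB = ⌊$262,148 × 125%/9⌋ = $36,409; SL = ⌊$236,148/9⌋ = $26,238 → take DB $36,409. Book value $225,739.
Year 2: DB = ⌊$225,739 × 125%/9⌋ = $31,352; SL = ⌊$199,739/8⌋ = $24,967 → take DB $31,352. Book value $194,387.
Year 3: DB = ⌊$194,387 × 125%/9⌋ = $26,998; SL = ⌊$168,387/7⌋ = $24,055 → take DB $26,998. Book value $167,389.
Year 4: DB = ⌊$167,389 × 125%/9⌋ = $23,248; SL = ⌊$141,389/6⌋ = $23,564 → take SL $23,564. Book value $143,825.
Year 5: DB = ⌊$143,825 × 125%/9⌋ = $19,975; SL = ⌊$117,825/5⌋ = $23,565 → take SL $23,565. Book value $120,260.
Year 6: DB = ⌊$120,260 × 125%/9⌋ = $16,702; SL = ⌊$94,260/4⌋ = $23,565 → take SL $23,565. Book value $96,695.
Year 7: DB = ⌊$96,695 × 125%/9⌋ = $13,429; SL = ⌊$70,695/3⌋ = $23,565 → take SL $23,565. Book value $73,130.
Year 8: DB = ⌊$73,130 × 125%/9⌋ = $10,156; SL = ⌊$47,130/2⌋ = $23,565 → take SL $23,565. Book value $49,565.
Year 9 (final): $49,565 − $26,000 = $23,565. Book value $26,000.

$36,409; $31,352; $26,998; $23,564; $23,565; $23,565; $23,565; $23,565; $23,565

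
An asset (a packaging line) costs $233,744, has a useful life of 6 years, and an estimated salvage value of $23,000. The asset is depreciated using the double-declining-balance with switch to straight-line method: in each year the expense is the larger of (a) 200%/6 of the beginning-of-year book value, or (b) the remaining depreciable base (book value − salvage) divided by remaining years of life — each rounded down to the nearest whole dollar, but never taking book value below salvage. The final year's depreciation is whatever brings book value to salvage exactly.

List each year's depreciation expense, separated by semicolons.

Depreciable base = $233,744 − $23,000 = $210,744.
Year 1: DB = ⌊$233,744 × 200%/6⌋ = $77,914; SL = ⌊$210,744/6⌋ = $35,124 → take DB $77,914. Book value $155,830.
Year 2: DB = ⌊$155,830 × 200%/6⌋ = $51,943; SL = ⌊$132,830/5⌋ = $26,566 → take DB $51,943. Book value $103,887.
Year 3: DB = ⌊$103,887 × 200%/6⌋ = $34,629; SL = ⌊$80,887/4⌋ = $20,221 → take DB $34,629. Book value $69,258.
Year 4: DB = ⌊$69,258 × 200%/6⌋ = $23,086; SL = ⌊$46,258/3⌋ = $15,419 → take DB $23,086. Book value $46,172.
Year 5: DB = ⌊$46,172 × 200%/6⌋ = $15,390; SL = ⌊$23,172/2⌋ = $11,586 → take DB $15,390. Book value $30,782.
Year 6 (final): $30,782 − $23,000 = $7,782. Book value $23,000.

$77,914; $51,943; $34,629; $23,086; $15,390; $7,782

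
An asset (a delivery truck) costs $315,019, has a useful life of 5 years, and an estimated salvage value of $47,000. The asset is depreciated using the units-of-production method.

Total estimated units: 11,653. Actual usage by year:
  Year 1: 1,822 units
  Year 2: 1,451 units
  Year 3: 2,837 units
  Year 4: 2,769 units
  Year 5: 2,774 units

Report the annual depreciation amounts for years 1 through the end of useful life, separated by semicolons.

Depreciable base = $315,019 − $47,000 = $268,019.
Rate = $268,019 / 11,653 units = $23 per unit.
Year 1: 1,822 × $23 = $41,906. Book value $273,113.
Year 2: 1,451 × $23 = $33,373. Book value $239,740.
Year 3: 2,837 × $23 = $65,251. Book value $174,489.
Year 4: 2,769 × $23 = $63,687. Book value $110,802.
Year 5: 2,774 × $23 = $63,802. Book value $47,000.

$41,906; $33,373; $65,251; $63,687; $63,802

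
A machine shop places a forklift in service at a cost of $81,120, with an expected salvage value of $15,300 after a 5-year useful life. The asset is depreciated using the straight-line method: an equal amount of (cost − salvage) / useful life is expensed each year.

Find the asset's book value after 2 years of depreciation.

$54,792

Depreciable base = $81,120 − $15,300 = $65,820.
Annual expense = $65,820 / 5 = $13,164.
End of year 1: book value $67,956.
End of year 2: book value $54,792.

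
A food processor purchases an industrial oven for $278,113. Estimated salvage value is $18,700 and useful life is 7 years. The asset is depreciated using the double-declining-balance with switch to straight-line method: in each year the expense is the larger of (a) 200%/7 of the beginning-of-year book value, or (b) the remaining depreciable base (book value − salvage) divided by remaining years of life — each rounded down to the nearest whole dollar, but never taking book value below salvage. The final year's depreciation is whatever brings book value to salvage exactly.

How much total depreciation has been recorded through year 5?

$226,401

Depreciable base = $278,113 − $18,700 = $259,413.
Year 1: DB = ⌊$278,113 × 200%/7⌋ = $79,460; SL = ⌊$259,413/7⌋ = $37,059 → take DB $79,460. Book value $198,653.
Year 2: DB = ⌊$198,653 × 200%/7⌋ = $56,758; SL = ⌊$179,953/6⌋ = $29,992 → take DB $56,758. Book value $141,895.
Year 3: DB = ⌊$141,895 × 200%/7⌋ = $40,541; SL = ⌊$123,195/5⌋ = $24,639 → take DB $40,541. Book value $101,354.
Year 4: DB = ⌊$101,354 × 200%/7⌋ = $28,958; SL = ⌊$82,654/4⌋ = $20,663 → take DB $28,958. Book value $72,396.
Year 5: DB = ⌊$72,396 × 200%/7⌋ = $20,684; SL = ⌊$53,696/3⌋ = $17,898 → take DB $20,684. Book value $51,712.
Accumulated through year 5 = $278,113 − $51,712 = $226,401.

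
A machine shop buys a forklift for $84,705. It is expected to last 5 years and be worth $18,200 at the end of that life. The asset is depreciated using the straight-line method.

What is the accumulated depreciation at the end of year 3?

Depreciable base = $84,705 − $18,200 = $66,505.
Annual expense = $66,505 / 5 = $13,301.
End of year 1: book value $71,404.
End of year 2: book value $58,103.
End of year 3: book value $44,802.
Accumulated through year 3 = $84,705 − $44,802 = $39,903.

$39,903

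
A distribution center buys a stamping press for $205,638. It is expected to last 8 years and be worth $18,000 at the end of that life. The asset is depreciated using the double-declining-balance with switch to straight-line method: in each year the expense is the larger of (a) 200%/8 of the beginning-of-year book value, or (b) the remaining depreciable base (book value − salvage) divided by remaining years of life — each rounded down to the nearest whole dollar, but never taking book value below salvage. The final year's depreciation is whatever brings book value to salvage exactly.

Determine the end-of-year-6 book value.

Depreciable base = $205,638 − $18,000 = $187,638.
Year 1: DB = ⌊$205,638 × 200%/8⌋ = $51,409; SL = ⌊$187,638/8⌋ = $23,454 → take DB $51,409. Book value $154,229.
Year 2: DB = ⌊$154,229 × 200%/8⌋ = $38,557; SL = ⌊$136,229/7⌋ = $19,461 → take DB $38,557. Book value $115,672.
Year 3: DB = ⌊$115,672 × 200%/8⌋ = $28,918; SL = ⌊$97,672/6⌋ = $16,278 → take DB $28,918. Book value $86,754.
Year 4: DB = ⌊$86,754 × 200%/8⌋ = $21,688; SL = ⌊$68,754/5⌋ = $13,750 → take DB $21,688. Book value $65,066.
Year 5: DB = ⌊$65,066 × 200%/8⌋ = $16,266; SL = ⌊$47,066/4⌋ = $11,766 → take DB $16,266. Book value $48,800.
Year 6: DB = ⌊$48,800 × 200%/8⌋ = $12,200; SL = ⌊$30,800/3⌋ = $10,266 → take DB $12,200. Book value $36,600.

$36,600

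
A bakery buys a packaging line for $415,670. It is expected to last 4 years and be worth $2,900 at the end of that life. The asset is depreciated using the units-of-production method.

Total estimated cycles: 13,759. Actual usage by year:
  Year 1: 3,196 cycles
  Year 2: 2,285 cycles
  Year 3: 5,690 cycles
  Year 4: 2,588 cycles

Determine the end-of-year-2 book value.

Depreciable base = $415,670 − $2,900 = $412,770.
Rate = $412,770 / 13,759 cycles = $30 per cycle.
Year 1: 3,196 × $30 = $95,880. Book value $319,790.
Year 2: 2,285 × $30 = $68,550. Book value $251,240.

$251,240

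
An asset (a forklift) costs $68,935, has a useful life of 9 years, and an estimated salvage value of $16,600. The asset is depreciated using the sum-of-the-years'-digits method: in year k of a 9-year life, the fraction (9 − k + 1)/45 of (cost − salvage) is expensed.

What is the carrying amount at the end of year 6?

$23,578

Depreciable base = $68,935 − $16,600 = $52,335.
Sum of the years' digits = 9+8+7+6+5+4+3+2+1 = 45.
Year 1: $52,335 × 9/45 = $10,467. Book value $58,468.
Year 2: $52,335 × 8/45 = $9,304. Book value $49,164.
Year 3: $52,335 × 7/45 = $8,141. Book value $41,023.
Year 4: $52,335 × 6/45 = $6,978. Book value $34,045.
Year 5: $52,335 × 5/45 = $5,815. Book value $28,230.
Year 6: $52,335 × 4/45 = $4,652. Book value $23,578.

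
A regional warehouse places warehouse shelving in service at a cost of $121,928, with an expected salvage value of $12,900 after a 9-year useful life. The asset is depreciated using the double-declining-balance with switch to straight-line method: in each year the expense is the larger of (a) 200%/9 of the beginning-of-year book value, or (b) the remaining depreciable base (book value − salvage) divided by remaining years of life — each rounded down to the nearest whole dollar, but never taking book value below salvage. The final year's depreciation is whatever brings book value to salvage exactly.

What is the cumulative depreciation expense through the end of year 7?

$100,932

Depreciable base = $121,928 − $12,900 = $109,028.
Year 1: DB = ⌊$121,928 × 200%/9⌋ = $27,095; SL = ⌊$109,028/9⌋ = $12,114 → take DB $27,095. Book value $94,833.
Year 2: DB = ⌊$94,833 × 200%/9⌋ = $21,074; SL = ⌊$81,933/8⌋ = $10,241 → take DB $21,074. Book value $73,759.
Year 3: DB = ⌊$73,759 × 200%/9⌋ = $16,390; SL = ⌊$60,859/7⌋ = $8,694 → take DB $16,390. Book value $57,369.
Year 4: DB = ⌊$57,369 × 200%/9⌋ = $12,748; SL = ⌊$44,469/6⌋ = $7,411 → take DB $12,748. Book value $44,621.
Year 5: DB = ⌊$44,621 × 200%/9⌋ = $9,915; SL = ⌊$31,721/5⌋ = $6,344 → take DB $9,915. Book value $34,706.
Year 6: DB = ⌊$34,706 × 200%/9⌋ = $7,712; SL = ⌊$21,806/4⌋ = $5,451 → take DB $7,712. Book value $26,994.
Year 7: DB = ⌊$26,994 × 200%/9⌋ = $5,998; SL = ⌊$14,094/3⌋ = $4,698 → take DB $5,998. Book value $20,996.
Accumulated through year 7 = $121,928 − $20,996 = $100,932.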